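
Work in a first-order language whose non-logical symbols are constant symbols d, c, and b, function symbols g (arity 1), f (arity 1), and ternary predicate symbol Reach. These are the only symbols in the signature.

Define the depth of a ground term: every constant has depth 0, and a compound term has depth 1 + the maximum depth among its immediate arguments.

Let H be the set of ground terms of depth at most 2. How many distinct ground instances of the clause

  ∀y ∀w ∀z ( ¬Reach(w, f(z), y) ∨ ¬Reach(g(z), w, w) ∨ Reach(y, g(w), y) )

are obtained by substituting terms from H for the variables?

Ground terms of depth ≤ 2:
  Write N_k for the number of ground terms of depth ≤ k. A term of depth ≤ k is either a constant or a function symbol applied to arguments of depth ≤ k−1, so N_k = 3 + N_{k-1} + N_{k-1}.
  N_0 = 3
  N_1 = 3 + 3 + 3 = 9
  N_2 = 3 + 9 + 9 = 21
So there are 21 ground terms available for substitution.
The clause has 3 distinct variables (y, w, z), each appearing in the body. In the free term algebra distinct substitutions yield syntactically distinct ground instances.
Number of ground instances = 21^3 = 9261.

9261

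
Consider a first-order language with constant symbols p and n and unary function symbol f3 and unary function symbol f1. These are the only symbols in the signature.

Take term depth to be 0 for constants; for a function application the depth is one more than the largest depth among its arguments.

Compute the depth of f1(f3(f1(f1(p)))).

depth(f1(p)) = 1 + depth(p) = 1 + 0 = 1
depth(f1(f1(p))) = 1 + depth(f1(p)) = 1 + 1 = 2
depth(f3(f1(f1(p)))) = 1 + depth(f1(f1(p))) = 1 + 2 = 3
depth(f1(f3(f1(f1(p))))) = 1 + depth(f3(f1(f1(p)))) = 1 + 3 = 4

4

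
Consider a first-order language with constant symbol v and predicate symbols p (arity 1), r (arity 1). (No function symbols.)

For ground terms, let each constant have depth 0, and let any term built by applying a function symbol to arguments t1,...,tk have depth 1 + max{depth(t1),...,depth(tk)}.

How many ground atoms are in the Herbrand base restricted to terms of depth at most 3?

First count ground terms of depth ≤ 3.
With no function symbols every ground term is a constant, so there is exactly 1 ground term at every depth bound.
N_0 = 1
N_1 = 1
N_2 = 1
N_3 = 1
So |H| = 1.
Each predicate of arity r yields |H|^r ground atoms (one per choice of an r-tuple from H):
  p: 1;  r: 1
Total ground atoms: 1 + 1 = 2.

2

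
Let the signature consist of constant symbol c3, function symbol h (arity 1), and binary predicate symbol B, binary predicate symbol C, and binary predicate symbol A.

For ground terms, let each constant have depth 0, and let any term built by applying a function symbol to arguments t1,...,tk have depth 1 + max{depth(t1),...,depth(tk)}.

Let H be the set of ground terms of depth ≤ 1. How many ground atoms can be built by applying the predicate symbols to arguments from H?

First count ground terms of depth ≤ 1.
If N_k denotes the number of depth-≤k ground terms, the 1 constant gives N_0 = 1, and each function symbol of arity r contributes N_{k-1}^r new terms at level k: N_k = 1 + N_{k-1}.
N_0 = 1
N_1 = 1 + 1 = 2
Explicitly: c3, h(c3).
So |H| = 2.
Each predicate of arity r yields |H|^r ground atoms (one per choice of an r-tuple from H):
  B: 2^2 = 4;  C: 2^2 = 4;  A: 2^2 = 4
Total ground atoms: 4 + 4 + 4 = 12.

12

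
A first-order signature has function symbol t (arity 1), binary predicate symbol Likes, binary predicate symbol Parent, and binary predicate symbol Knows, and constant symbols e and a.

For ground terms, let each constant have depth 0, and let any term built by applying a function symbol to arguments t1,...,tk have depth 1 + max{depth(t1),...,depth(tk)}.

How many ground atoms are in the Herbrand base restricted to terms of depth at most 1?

First count ground terms of depth ≤ 1.
Let N_k = |{terms of depth ≤ k}|. Then N_0 = 2 and N_k = 2 + N_{k-1} for k ≥ 1 (one summand per function symbol, arity giving the exponent).
N_0 = 2
N_1 = 2 + 2 = 4
So |H| = 4.
A ground atom is a predicate applied to a tuple of terms from H, so the count is the sum over predicates of |H|^arity:
  Likes: 4^2 = 16;  Parent: 4^2 = 16;  Knows: 4^2 = 16
Total ground atoms: 16 + 16 + 16 = 48.

48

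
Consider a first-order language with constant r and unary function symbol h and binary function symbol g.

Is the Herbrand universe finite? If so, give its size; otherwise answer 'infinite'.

The signature has at least one function symbol (h, arity 1) and at least one constant (r).
Iterating h gives infinitely many distinct ground terms: r, h(r), h(h(r)), ...
So the Herbrand universe is infinite.

infinite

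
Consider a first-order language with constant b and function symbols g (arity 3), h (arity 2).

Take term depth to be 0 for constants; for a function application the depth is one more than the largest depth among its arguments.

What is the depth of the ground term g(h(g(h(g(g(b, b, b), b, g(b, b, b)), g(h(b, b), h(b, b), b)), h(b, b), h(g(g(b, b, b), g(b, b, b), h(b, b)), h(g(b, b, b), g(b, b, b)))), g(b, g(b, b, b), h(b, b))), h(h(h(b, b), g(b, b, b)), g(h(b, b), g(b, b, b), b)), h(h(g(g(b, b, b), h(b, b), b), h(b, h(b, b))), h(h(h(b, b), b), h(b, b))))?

depth(g(b, b, b)) = 1 + max(0, 0, 0) = 1
depth(g(g(b, b, b), b, g(b, b, b))) = 1 + max(1, 0, 1) = 2
depth(h(b, b)) = 1 + max(0, 0) = 1
depth(g(h(b, b), h(b, b), b)) = 1 + max(1, 1, 0) = 2
depth(h(g(g(b, b, b), b, g(b, b, b)), g(h(b, b), h(b, b), b))) = 1 + max(2, 2) = 3
depth(g(g(b, b, b), g(b, b, b), h(b, b))) = 1 + max(1, 1, 1) = 2
depth(h(g(b, b, b), g(b, b, b))) = 1 + max(1, 1) = 2
depth(h(g(g(b, b, b), g(b, b, b), h(b, b)), h(g(b, b, b), g(b, b, b)))) = 1 + max(2, 2) = 3
depth(g(h(g(g(b, b, b), b, g(b, b, b)), g(h(b, b), h(b, b), b)), h(b, b), h(g(g(b, b, b), g(b, b, b), h(b, b)), h(g(b, b, b), g(b, b, b))))) = 1 + max(3, 1, 3) = 4
depth(g(b, g(b, b, b), h(b, b))) = 1 + max(0, 1, 1) = 2
depth(h(g(h(g(g(b, b, b), b, g(b, b, b)), g(h(b, b), h(b, b), b)), h(b, b), h(g(g(b, b, b), g(b, b, b), h(b, b)), h(g(b, b, b), g(b, b, b)))), g(b, g(b, b, b), h(b, b)))) = 1 + max(4, 2) = 5
depth(h(h(b, b), g(b, b, b))) = 1 + max(1, 1) = 2
depth(g(h(b, b), g(b, b, b), b)) = 1 + max(1, 1, 0) = 2
depth(h(h(h(b, b), g(b, b, b)), g(h(b, b), g(b, b, b), b))) = 1 + max(2, 2) = 3
depth(g(g(b, b, b), h(b, b), b)) = 1 + max(1, 1, 0) = 2
depth(h(b, h(b, b))) = 1 + max(0, 1) = 2
depth(h(g(g(b, b, b), h(b, b), b), h(b, h(b, b)))) = 1 + max(2, 2) = 3
depth(h(h(b, b), b)) = 1 + max(1, 0) = 2
depth(h(h(h(b, b), b), h(b, b))) = 1 + max(2, 1) = 3
depth(h(h(g(g(b, b, b), h(b, b), b), h(b, h(b, b))), h(h(h(b, b), b), h(b, b)))) = 1 + max(3, 3) = 4
depth(g(h(g(h(g(g(b, b, b), b, g(b, b, b)), g(h(b, b), h(b, b), b)), h(b, b), h(g(g(b, b, b), g(b, b, b), h(b, b)), h(g(b, b, b), g(b, b, b)))), g(b, g(b, b, b), h(b, b))), h(h(h(b, b), g(b, b, b)), g(h(b, b), g(b, b, b), b)), h(h(g(g(b, b, b), h(b, b), b), h(b, h(b, b))), h(h(h(b, b), b), h(b, b))))) = 1 + max(5, 3, 4) = 6

6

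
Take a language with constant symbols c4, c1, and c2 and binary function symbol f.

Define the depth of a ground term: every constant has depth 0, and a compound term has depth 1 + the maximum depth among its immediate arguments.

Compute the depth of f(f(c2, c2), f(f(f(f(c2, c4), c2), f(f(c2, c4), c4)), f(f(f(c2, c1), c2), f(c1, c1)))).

depth(f(c2, c2)) = 1 + max(0, 0) = 1
depth(f(c2, c4)) = 1 + max(0, 0) = 1
depth(f(f(c2, c4), c2)) = 1 + max(1, 0) = 2
depth(f(f(c2, c4), c4)) = 1 + max(1, 0) = 2
depth(f(f(f(c2, c4), c2), f(f(c2, c4), c4))) = 1 + max(2, 2) = 3
depth(f(c2, c1)) = 1 + max(0, 0) = 1
depth(f(f(c2, c1), c2)) = 1 + max(1, 0) = 2
depth(f(c1, c1)) = 1 + max(0, 0) = 1
depth(f(f(f(c2, c1), c2), f(c1, c1))) = 1 + max(2, 1) = 3
depth(f(f(f(f(c2, c4), c2), f(f(c2, c4), c4)), f(f(f(c2, c1), c2), f(c1, c1)))) = 1 + max(3, 3) = 4
depth(f(f(c2, c2), f(f(f(f(c2, c4), c2), f(f(c2, c4), c4)), f(f(f(c2, c1), c2), f(c1, c1))))) = 1 + max(1, 4) = 5

5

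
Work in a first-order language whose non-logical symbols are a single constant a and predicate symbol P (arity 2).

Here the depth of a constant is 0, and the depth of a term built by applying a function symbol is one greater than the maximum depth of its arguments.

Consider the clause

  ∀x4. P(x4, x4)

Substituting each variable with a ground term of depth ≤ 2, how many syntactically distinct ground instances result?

Ground terms of depth ≤ 2:
  With no function symbols every ground term is a constant, so there is exactly 1 ground term at every depth bound.
  N_0 = 1
  N_1 = 1
  N_2 = 1
So there is exactly 1 ground term available for substitution.
The variable x4 ranges independently over the available ground terms, and distinct assignments produce distinct instances.
Number of ground instances = 1.

1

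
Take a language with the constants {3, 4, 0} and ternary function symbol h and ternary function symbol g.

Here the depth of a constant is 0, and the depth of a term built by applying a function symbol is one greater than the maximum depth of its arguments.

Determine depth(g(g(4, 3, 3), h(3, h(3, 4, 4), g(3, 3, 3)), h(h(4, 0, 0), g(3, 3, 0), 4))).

3

depth(g(4, 3, 3)) = 1 + max(0, 0, 0) = 1
depth(h(3, 4, 4)) = 1 + max(0, 0, 0) = 1
depth(g(3, 3, 3)) = 1 + max(0, 0, 0) = 1
depth(h(3, h(3, 4, 4), g(3, 3, 3))) = 1 + max(0, 1, 1) = 2
depth(h(4, 0, 0)) = 1 + max(0, 0, 0) = 1
depth(g(3, 3, 0)) = 1 + max(0, 0, 0) = 1
depth(h(h(4, 0, 0), g(3, 3, 0), 4)) = 1 + max(1, 1, 0) = 2
depth(g(g(4, 3, 3), h(3, h(3, 4, 4), g(3, 3, 3)), h(h(4, 0, 0), g(3, 3, 0), 4))) = 1 + max(1, 2, 2) = 3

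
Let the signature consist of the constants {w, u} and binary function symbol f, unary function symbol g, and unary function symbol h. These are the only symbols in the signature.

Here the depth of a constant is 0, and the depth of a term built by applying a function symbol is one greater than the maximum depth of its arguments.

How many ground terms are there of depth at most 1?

10

Count level by level. With function symbols f/2, g/1, h/1, the terms of depth ≤ k are the 2 constants together with each function applied to depth-≤(k−1) tuples, so N_k = 2 + N_{k-1}^2 + N_{k-1} + N_{k-1}.
N_0 = 2
N_1 = 2 + 2^2 + 2 + 2 = 10
Explicitly: w, u, f(w, w), f(w, u), f(u, w), f(u, u), g(w), g(u), h(w), h(u).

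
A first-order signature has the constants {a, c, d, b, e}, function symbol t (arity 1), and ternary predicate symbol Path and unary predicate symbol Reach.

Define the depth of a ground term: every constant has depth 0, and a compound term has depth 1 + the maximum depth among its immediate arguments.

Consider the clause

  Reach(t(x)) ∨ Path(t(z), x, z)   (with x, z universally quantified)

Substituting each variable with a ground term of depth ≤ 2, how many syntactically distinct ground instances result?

Ground terms of depth ≤ 2:
  Let N_k count ground terms of depth at most k. Each non-constant term of depth ≤ k is some function symbol applied to depth-≤(k−1) arguments, giving N_k = 5 + N_{k-1}.
  N_0 = 5
  N_1 = 5 + 5 = 10
  N_2 = 5 + 10 = 15
So there are 15 ground terms available for substitution.
There are 2 variables to instantiate (x, z), each occurring in at least one literal, so different choices give different ground instances.
Number of ground instances = 15^2 = 225.

225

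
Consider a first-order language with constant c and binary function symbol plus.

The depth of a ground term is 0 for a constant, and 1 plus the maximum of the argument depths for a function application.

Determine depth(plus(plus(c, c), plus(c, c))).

depth(plus(c, c)) = 1 + max(0, 0) = 1
depth(plus(plus(c, c), plus(c, c))) = 1 + max(1, 1) = 2

2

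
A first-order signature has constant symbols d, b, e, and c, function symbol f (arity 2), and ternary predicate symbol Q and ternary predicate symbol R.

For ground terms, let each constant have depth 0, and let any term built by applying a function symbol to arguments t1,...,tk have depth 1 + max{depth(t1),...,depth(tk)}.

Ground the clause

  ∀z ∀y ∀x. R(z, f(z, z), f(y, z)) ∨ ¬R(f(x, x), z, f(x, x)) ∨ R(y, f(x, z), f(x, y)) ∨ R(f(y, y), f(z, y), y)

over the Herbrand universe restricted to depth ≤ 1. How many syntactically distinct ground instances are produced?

Ground terms of depth ≤ 1:
  If N_k denotes the number of depth-≤k ground terms, the 4 constants give N_0 = 4, and each function symbol of arity r contributes N_{k-1}^r new terms at level k: N_k = 4 + N_{k-1}^2.
  N_0 = 4
  N_1 = 4 + 4^2 = 20
So there are 20 ground terms available for substitution.
The clause has 3 distinct variables (z, y, x), each appearing in the body. In the free term algebra distinct substitutions yield syntactically distinct ground instances.
Number of ground instances = 20^3 = 8000.

8000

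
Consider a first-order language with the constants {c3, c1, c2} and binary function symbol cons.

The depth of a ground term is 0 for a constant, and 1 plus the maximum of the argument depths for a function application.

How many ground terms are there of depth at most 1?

Let N_k = |{terms of depth ≤ k}|. Then N_0 = 3 and N_k = 3 + N_{k-1}^2 for k ≥ 1 (one summand per function symbol, arity giving the exponent).
N_0 = 3
N_1 = 3 + 3^2 = 12
Explicitly: c3, c1, c2, cons(c3, c3), cons(c3, c1), cons(c3, c2), cons(c1, c3), cons(c1, c1), cons(c1, c2), cons(c2, c3), cons(c2, c1), cons(c2, c2).

12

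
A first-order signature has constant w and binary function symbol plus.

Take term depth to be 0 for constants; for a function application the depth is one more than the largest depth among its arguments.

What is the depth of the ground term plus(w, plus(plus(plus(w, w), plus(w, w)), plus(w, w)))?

4

depth(plus(w, w)) = 1 + max(0, 0) = 1
depth(plus(plus(w, w), plus(w, w))) = 1 + max(1, 1) = 2
depth(plus(plus(plus(w, w), plus(w, w)), plus(w, w))) = 1 + max(2, 1) = 3
depth(plus(w, plus(plus(plus(w, w), plus(w, w)), plus(w, w)))) = 1 + max(0, 3) = 4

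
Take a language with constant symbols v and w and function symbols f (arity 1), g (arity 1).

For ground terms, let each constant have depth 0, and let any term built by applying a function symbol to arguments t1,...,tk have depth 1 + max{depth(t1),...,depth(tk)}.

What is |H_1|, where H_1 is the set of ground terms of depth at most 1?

Count level by level. With function symbols f/1, g/1, the terms of depth ≤ k are the 2 constants together with each function applied to depth-≤(k−1) tuples, so N_k = 2 + N_{k-1} + N_{k-1}.
N_0 = 2
N_1 = 2 + 2 + 2 = 6

6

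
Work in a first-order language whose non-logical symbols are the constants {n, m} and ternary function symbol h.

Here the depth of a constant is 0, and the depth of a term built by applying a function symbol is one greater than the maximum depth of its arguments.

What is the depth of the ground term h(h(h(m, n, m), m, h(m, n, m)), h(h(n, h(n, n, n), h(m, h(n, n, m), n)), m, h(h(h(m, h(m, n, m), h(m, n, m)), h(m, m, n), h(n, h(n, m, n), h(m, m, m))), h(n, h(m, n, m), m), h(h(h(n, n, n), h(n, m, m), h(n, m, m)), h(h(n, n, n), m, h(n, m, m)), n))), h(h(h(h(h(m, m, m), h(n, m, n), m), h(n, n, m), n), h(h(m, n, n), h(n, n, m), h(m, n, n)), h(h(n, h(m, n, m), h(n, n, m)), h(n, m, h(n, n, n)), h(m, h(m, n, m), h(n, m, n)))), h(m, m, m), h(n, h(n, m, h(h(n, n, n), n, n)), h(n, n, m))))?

depth(h(m, n, m)) = 1 + max(0, 0, 0) = 1
depth(h(h(m, n, m), m, h(m, n, m))) = 1 + max(1, 0, 1) = 2
depth(h(n, n, n)) = 1 + max(0, 0, 0) = 1
depth(h(n, n, m)) = 1 + max(0, 0, 0) = 1
depth(h(m, h(n, n, m), n)) = 1 + max(0, 1, 0) = 2
depth(h(n, h(n, n, n), h(m, h(n, n, m), n))) = 1 + max(0, 1, 2) = 3
depth(h(m, h(m, n, m), h(m, n, m))) = 1 + max(0, 1, 1) = 2
depth(h(m, m, n)) = 1 + max(0, 0, 0) = 1
depth(h(n, m, n)) = 1 + max(0, 0, 0) = 1
depth(h(m, m, m)) = 1 + max(0, 0, 0) = 1
depth(h(n, h(n, m, n), h(m, m, m))) = 1 + max(0, 1, 1) = 2
depth(h(h(m, h(m, n, m), h(m, n, m)), h(m, m, n), h(n, h(n, m, n), h(m, m, m)))) = 1 + max(2, 1, 2) = 3
depth(h(n, h(m, n, m), m)) = 1 + max(0, 1, 0) = 2
depth(h(n, m, m)) = 1 + max(0, 0, 0) = 1
depth(h(h(n, n, n), h(n, m, m), h(n, m, m))) = 1 + max(1, 1, 1) = 2
depth(h(h(n, n, n), m, h(n, m, m))) = 1 + max(1, 0, 1) = 2
depth(h(h(h(n, n, n), h(n, m, m), h(n, m, m)), h(h(n, n, n), m, h(n, m, m)), n)) = 1 + max(2, 2, 0) = 3
depth(h(h(h(m, h(m, n, m), h(m, n, m)), h(m, m, n), h(n, h(n, m, n), h(m, m, m))), h(n, h(m, n, m), m), h(h(h(n, n, n), h(n, m, m), h(n, m, m)), h(h(n, n, n), m, h(n, m, m)), n))) = 1 + max(3, 2, 3) = 4
depth(h(h(n, h(n, n, n), h(m, h(n, n, m), n)), m, h(h(h(m, h(m, n, m), h(m, n, m)), h(m, m, n), h(n, h(n, m, n), h(m, m, m))), h(n, h(m, n, m), m), h(h(h(n, n, n), h(n, m, m), h(n, m, m)), h(h(n, n, n), m, h(n, m, m)), n)))) = 1 + max(3, 0, 4) = 5
depth(h(h(m, m, m), h(n, m, n), m)) = 1 + max(1, 1, 0) = 2
depth(h(h(h(m, m, m), h(n, m, n), m), h(n, n, m), n)) = 1 + max(2, 1, 0) = 3
depth(h(m, n, n)) = 1 + max(0, 0, 0) = 1
depth(h(h(m, n, n), h(n, n, m), h(m, n, n))) = 1 + max(1, 1, 1) = 2
depth(h(n, h(m, n, m), h(n, n, m))) = 1 + max(0, 1, 1) = 2
depth(h(n, m, h(n, n, n))) = 1 + max(0, 0, 1) = 2
depth(h(m, h(m, n, m), h(n, m, n))) = 1 + max(0, 1, 1) = 2
depth(h(h(n, h(m, n, m), h(n, n, m)), h(n, m, h(n, n, n)), h(m, h(m, n, m), h(n, m, n)))) = 1 + max(2, 2, 2) = 3
depth(h(h(h(h(m, m, m), h(n, m, n), m), h(n, n, m), n), h(h(m, n, n), h(n, n, m), h(m, n, n)), h(h(n, h(m, n, m), h(n, n, m)), h(n, m, h(n, n, n)), h(m, h(m, n, m), h(n, m, n))))) = 1 + max(3, 2, 3) = 4
depth(h(h(n, n, n), n, n)) = 1 + max(1, 0, 0) = 2
depth(h(n, m, h(h(n, n, n), n, n))) = 1 + max(0, 0, 2) = 3
depth(h(n, h(n, m, h(h(n, n, n), n, n)), h(n, n, m))) = 1 + max(0, 3, 1) = 4
depth(h(h(h(h(h(m, m, m), h(n, m, n), m), h(n, n, m), n), h(h(m, n, n), h(n, n, m), h(m, n, n)), h(h(n, h(m, n, m), h(n, n, m)), h(n, m, h(n, n, n)), h(m, h(m, n, m), h(n, m, n)))), h(m, m, m), h(n, h(n, m, h(h(n, n, n), n, n)), h(n, n, m)))) = 1 + max(4, 1, 4) = 5
depth(h(h(h(m, n, m), m, h(m, n, m)), h(h(n, h(n, n, n), h(m, h(n, n, m), n)), m, h(h(h(m, h(m, n, m), h(m, n, m)), h(m, m, n), h(n, h(n, m, n), h(m, m, m))), h(n, h(m, n, m), m), h(h(h(n, n, n), h(n, m, m), h(n, m, m)), h(h(n, n, n), m, h(n, m, m)), n))), h(h(h(h(h(m, m, m), h(n, m, n), m), h(n, n, m), n), h(h(m, n, n), h(n, n, m), h(m, n, n)), h(h(n, h(m, n, m), h(n, n, m)), h(n, m, h(n, n, n)), h(m, h(m, n, m), h(n, m, n)))), h(m, m, m), h(n, h(n, m, h(h(n, n, n), n, n)), h(n, n, m))))) = 1 + max(2, 5, 5) = 6

6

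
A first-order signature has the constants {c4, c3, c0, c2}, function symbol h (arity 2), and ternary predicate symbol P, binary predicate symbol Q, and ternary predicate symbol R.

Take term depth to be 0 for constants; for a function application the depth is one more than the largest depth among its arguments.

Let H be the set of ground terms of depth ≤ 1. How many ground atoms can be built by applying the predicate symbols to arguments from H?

First count ground terms of depth ≤ 1.
If N_k denotes the number of depth-≤k ground terms, the 4 constants give N_0 = 4, and each function symbol of arity r contributes N_{k-1}^r new terms at level k: N_k = 4 + N_{k-1}^2.
N_0 = 4
N_1 = 4 + 4^2 = 20
So |H| = 20.
Each predicate of arity r yields |H|^r ground atoms (one per choice of an r-tuple from H):
  P: 20^3 = 8000;  Q: 20^2 = 400;  R: 20^3 = 8000
Total ground atoms: 8000 + 400 + 8000 = 16400.

16400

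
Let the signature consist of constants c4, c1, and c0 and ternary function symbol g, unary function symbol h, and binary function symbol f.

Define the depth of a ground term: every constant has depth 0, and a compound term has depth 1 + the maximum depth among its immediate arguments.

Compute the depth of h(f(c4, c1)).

depth(f(c4, c1)) = 1 + max(0, 0) = 1
depth(h(f(c4, c1))) = 1 + depth(f(c4, c1)) = 1 + 1 = 2

2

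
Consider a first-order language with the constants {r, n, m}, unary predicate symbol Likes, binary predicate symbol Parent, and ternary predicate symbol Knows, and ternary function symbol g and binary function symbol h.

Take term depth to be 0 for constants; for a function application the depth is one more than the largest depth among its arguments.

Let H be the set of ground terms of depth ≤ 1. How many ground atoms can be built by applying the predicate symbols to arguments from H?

First count ground terms of depth ≤ 1.
Let N_k count ground terms of depth at most k. Each non-constant term of depth ≤ k is some function symbol applied to depth-≤(k−1) arguments, giving N_k = 3 + N_{k-1}^3 + N_{k-1}^2.
N_0 = 3
N_1 = 3 + 3^3 + 3^2 = 39
So |H| = 39.
Each predicate of arity r yields |H|^r ground atoms (one per choice of an r-tuple from H):
  Likes: 39;  Parent: 39^2 = 1521;  Knows: 39^3 = 59319
Total ground atoms: 39 + 1521 + 59319 = 60879.

60879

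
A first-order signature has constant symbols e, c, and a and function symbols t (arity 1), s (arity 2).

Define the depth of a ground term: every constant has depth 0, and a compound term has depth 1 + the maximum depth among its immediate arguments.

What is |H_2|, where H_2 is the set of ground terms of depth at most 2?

Let N_k = |{terms of depth ≤ k}|. Then N_0 = 3 and N_k = 3 + N_{k-1} + N_{k-1}^2 for k ≥ 1 (one summand per function symbol, arity giving the exponent).
N_0 = 3
N_1 = 3 + 3 + 3^2 = 15
N_2 = 3 + 15 + 15^2 = 243

243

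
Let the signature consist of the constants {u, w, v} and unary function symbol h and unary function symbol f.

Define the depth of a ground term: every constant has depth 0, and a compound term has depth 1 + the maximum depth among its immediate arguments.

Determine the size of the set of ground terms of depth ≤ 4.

93

Let N_k = |{terms of depth ≤ k}|. Then N_0 = 3 and N_k = 3 + N_{k-1} + N_{k-1} for k ≥ 1 (one summand per function symbol, arity giving the exponent).
N_0 = 3
N_1 = 3 + 3 + 3 = 9
N_2 = 3 + 9 + 9 = 21
N_3 = 3 + 21 + 21 = 45
N_4 = 3 + 45 + 45 = 93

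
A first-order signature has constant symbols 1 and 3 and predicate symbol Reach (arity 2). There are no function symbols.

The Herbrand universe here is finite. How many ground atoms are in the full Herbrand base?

4

With no function symbols, the Herbrand universe is just the 2 constants.
Ground atoms per predicate: Reach: 2^2 = 4.
Herbrand base size = 4 = 4.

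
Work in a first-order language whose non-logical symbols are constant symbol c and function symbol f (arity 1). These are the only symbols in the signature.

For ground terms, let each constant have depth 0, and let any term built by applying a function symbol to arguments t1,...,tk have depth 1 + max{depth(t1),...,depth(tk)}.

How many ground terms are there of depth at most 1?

Let N_k = |{terms of depth ≤ k}|. Then N_0 = 1 and N_k = 1 + N_{k-1} for k ≥ 1 (one summand per function symbol, arity giving the exponent).
N_0 = 1
N_1 = 1 + 1 = 2

2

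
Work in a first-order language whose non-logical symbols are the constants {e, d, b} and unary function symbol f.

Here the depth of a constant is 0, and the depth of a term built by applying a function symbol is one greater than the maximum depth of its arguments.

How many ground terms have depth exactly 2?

3

Write N_k for the number of ground terms of depth ≤ k. A term of depth ≤ k is either a constant or a function symbol applied to arguments of depth ≤ k−1, so N_k = 3 + N_{k-1}.
N_0 = 3
N_1 = 3 + 3 = 6
N_2 = 3 + 6 = 9
Terms of depth exactly 2: N_2 − N_1 = 9 − 6 = 3.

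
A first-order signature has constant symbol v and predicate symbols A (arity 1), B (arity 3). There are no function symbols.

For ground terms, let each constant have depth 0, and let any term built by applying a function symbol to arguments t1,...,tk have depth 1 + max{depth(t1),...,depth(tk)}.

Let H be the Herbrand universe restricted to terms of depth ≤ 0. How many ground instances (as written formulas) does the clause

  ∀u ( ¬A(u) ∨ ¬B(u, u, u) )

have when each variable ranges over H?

1

Ground terms of depth ≤ 0:
  With no function symbols every ground term is a constant, so there is exactly 1 ground term at every depth bound.
  N_0 = 1
  Explicitly: v.
So there is exactly 1 ground term available for substitution.
The clause has 1 distinct variable (u), which appears in the body. In the free term algebra distinct substitutions yield syntactically distinct ground instances.
Number of ground instances = 1.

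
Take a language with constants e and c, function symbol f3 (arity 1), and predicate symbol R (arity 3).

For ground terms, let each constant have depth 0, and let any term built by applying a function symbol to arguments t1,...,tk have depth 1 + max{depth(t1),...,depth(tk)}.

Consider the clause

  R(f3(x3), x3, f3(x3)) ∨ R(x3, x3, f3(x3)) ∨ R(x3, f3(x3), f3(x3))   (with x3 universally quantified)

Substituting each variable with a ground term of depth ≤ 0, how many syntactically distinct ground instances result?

2

Ground terms of depth ≤ 0:
  Write N_k for the number of ground terms of depth ≤ k. A term of depth ≤ k is either a constant or a function symbol applied to arguments of depth ≤ k−1, so N_k = 2 + N_{k-1}.
  N_0 = 2
  Explicitly: e, c.
So there are 2 ground terms available for substitution.
The body mentions the single quantified variable x3; since ground terms form a free algebra, no two substitutions collapse to the same formula.
Number of ground instances = 2.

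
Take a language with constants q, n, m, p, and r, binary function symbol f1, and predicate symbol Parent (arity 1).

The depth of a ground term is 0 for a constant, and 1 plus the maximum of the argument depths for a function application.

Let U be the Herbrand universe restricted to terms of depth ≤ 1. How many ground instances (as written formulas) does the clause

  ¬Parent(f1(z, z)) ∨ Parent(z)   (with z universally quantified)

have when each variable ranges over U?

30

Ground terms of depth ≤ 1:
  If N_k denotes the number of depth-≤k ground terms, the 5 constants give N_0 = 5, and each function symbol of arity r contributes N_{k-1}^r new terms at level k: N_k = 5 + N_{k-1}^2.
  N_0 = 5
  N_1 = 5 + 5^2 = 30
So there are 30 ground terms available for substitution.
There is 1 variable to instantiate (z),  occurring in at least one literal, so different choices give different ground instances.
Number of ground instances = 30.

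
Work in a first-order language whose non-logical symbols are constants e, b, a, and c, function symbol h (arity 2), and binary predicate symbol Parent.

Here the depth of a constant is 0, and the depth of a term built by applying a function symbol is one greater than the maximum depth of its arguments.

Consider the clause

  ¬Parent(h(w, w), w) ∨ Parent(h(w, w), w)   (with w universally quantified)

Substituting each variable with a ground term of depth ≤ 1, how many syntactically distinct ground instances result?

Ground terms of depth ≤ 1:
  Let N_k = |{terms of depth ≤ k}|. Then N_0 = 4 and N_k = 4 + N_{k-1}^2 for k ≥ 1 (one summand per function symbol, arity giving the exponent).
  N_0 = 4
  N_1 = 4 + 4^2 = 20
So there are 20 ground terms available for substitution.
The variable w ranges independently over the available ground terms, and distinct assignments produce distinct instances.
Number of ground instances = 20.

20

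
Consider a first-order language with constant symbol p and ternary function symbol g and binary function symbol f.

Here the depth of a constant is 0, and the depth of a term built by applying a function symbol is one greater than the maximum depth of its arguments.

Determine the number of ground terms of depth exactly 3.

51986

Let N_k count ground terms of depth at most k. Each non-constant term of depth ≤ k is some function symbol applied to depth-≤(k−1) arguments, giving N_k = 1 + N_{k-1}^3 + N_{k-1}^2.
N_0 = 1
N_1 = 1 + 1^3 + 1^2 = 3
N_2 = 1 + 3^3 + 3^2 = 37
N_3 = 1 + 37^3 + 37^2 = 52023
Terms of depth exactly 3: N_3 − N_2 = 52023 − 37 = 51986.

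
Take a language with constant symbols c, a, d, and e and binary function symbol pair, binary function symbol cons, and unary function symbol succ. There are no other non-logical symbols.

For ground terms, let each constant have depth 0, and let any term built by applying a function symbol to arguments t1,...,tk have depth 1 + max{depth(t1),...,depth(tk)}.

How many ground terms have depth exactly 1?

Count level by level. With function symbols pair/2, cons/2, succ/1, the terms of depth ≤ k are the 4 constants together with each function applied to depth-≤(k−1) tuples, so N_k = 4 + N_{k-1}^2 + N_{k-1}^2 + N_{k-1}.
N_0 = 4
N_1 = 4 + 4^2 + 4^2 + 4 = 40
Terms of depth exactly 1: N_1 − N_0 = 40 − 4 = 36.

36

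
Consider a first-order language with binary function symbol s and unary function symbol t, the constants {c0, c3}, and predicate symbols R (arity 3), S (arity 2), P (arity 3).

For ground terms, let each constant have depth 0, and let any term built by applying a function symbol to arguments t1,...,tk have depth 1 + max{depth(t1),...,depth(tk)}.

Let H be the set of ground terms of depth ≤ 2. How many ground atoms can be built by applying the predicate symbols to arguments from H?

First count ground terms of depth ≤ 2.
Write N_k for the number of ground terms of depth ≤ k. A term of depth ≤ k is either a constant or a function symbol applied to arguments of depth ≤ k−1, so N_k = 2 + N_{k-1}^2 + N_{k-1}.
N_0 = 2
N_1 = 2 + 2^2 + 2 = 8
N_2 = 2 + 8^2 + 8 = 74
So |H| = 74.
Ground atoms are formed by filling each argument slot of a predicate with a term from H, so an r-ary predicate gives |H|^r atoms:
  R: 74^3 = 405224;  S: 74^2 = 5476;  P: 74^3 = 405224
Total ground atoms: 405224 + 5476 + 405224 = 815924.

815924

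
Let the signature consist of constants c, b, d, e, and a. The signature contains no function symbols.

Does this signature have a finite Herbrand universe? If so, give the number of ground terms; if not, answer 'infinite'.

There are no function symbols, so every ground term is one of the 5 constants.
The Herbrand universe is {c, b, d, e, a}, which is finite with 5 elements.

5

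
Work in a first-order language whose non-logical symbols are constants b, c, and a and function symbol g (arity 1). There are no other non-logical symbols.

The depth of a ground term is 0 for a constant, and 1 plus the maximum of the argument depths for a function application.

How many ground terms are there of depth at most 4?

If N_k denotes the number of depth-≤k ground terms, the 3 constants give N_0 = 3, and each function symbol of arity r contributes N_{k-1}^r new terms at level k: N_k = 3 + N_{k-1}.
N_0 = 3
N_1 = 3 + 3 = 6
N_2 = 3 + 6 = 9
N_3 = 3 + 9 = 12
N_4 = 3 + 12 = 15

15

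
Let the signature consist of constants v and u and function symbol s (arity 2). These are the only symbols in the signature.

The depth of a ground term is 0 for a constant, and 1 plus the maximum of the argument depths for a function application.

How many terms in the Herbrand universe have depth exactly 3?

1408

Let N_k = |{terms of depth ≤ k}|. Then N_0 = 2 and N_k = 2 + N_{k-1}^2 for k ≥ 1 (one summand per function symbol, arity giving the exponent).
N_0 = 2
N_1 = 2 + 2^2 = 6
N_2 = 2 + 6^2 = 38
N_3 = 2 + 38^2 = 1446
Terms of depth exactly 3: N_3 − N_2 = 1446 − 38 = 1408.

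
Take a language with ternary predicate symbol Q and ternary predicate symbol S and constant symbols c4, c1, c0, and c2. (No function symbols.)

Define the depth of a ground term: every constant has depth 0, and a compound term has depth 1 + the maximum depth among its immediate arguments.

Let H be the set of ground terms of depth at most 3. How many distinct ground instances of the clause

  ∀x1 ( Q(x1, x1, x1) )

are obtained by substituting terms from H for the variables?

4

Ground terms of depth ≤ 3:
  With no function symbols every ground term is a constant, so there are exactly 4 ground terms at every depth bound.
  N_0 = 4
  N_1 = 4
  N_2 = 4
  N_3 = 4
So there are 4 ground terms available for substitution.
The body mentions the single quantified variable x1; since ground terms form a free algebra, no two substitutions collapse to the same formula.
Number of ground instances = 4.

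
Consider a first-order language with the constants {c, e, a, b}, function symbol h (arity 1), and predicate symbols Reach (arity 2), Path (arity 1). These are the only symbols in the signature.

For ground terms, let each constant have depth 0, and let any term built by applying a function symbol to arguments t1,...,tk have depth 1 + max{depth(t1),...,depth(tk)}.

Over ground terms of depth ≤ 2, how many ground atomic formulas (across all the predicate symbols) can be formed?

156

First count ground terms of depth ≤ 2.
Let N_k count ground terms of depth at most k. Each non-constant term of depth ≤ k is some function symbol applied to depth-≤(k−1) arguments, giving N_k = 4 + N_{k-1}.
N_0 = 4
N_1 = 4 + 4 = 8
N_2 = 4 + 8 = 12
Explicitly: c, e, a, b, h(c), h(e), h(a), h(b), h(h(c)), h(h(e)), h(h(a)), h(h(b)).
So |H| = 12.
For each predicate symbol, the number of ground atoms is |H| raised to its arity; summing:
  Reach: 12^2 = 144;  Path: 12
Total ground atoms: 144 + 12 = 156.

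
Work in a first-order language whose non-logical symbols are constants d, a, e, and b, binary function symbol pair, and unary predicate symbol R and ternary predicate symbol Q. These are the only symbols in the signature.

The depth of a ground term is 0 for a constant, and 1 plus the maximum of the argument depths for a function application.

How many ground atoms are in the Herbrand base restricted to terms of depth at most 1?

8020

First count ground terms of depth ≤ 1.
If N_k denotes the number of depth-≤k ground terms, the 4 constants give N_0 = 4, and each function symbol of arity r contributes N_{k-1}^r new terms at level k: N_k = 4 + N_{k-1}^2.
N_0 = 4
N_1 = 4 + 4^2 = 20
So |H| = 20.
For each predicate symbol, the number of ground atoms is |H| raised to its arity; summing:
  R: 20;  Q: 20^3 = 8000
Total ground atoms: 20 + 8000 = 8020.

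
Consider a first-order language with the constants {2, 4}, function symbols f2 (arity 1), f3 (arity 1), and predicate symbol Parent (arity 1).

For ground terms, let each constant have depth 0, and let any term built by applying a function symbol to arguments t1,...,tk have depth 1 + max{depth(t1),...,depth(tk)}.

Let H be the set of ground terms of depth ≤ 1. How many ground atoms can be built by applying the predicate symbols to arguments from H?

First count ground terms of depth ≤ 1.
Let N_k = |{terms of depth ≤ k}|. Then N_0 = 2 and N_k = 2 + N_{k-1} + N_{k-1} for k ≥ 1 (one summand per function symbol, arity giving the exponent).
N_0 = 2
N_1 = 2 + 2 + 2 = 6
So |H| = 6.
Ground atoms are formed by filling each argument slot of a predicate with a term from H, so an r-ary predicate gives |H|^r atoms:
  Parent: 6
Total ground atoms: 6.

6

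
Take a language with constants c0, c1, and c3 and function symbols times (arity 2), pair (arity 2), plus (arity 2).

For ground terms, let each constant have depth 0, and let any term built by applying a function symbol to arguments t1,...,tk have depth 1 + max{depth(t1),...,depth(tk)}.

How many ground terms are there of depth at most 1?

Let N_k count ground terms of depth at most k. Each non-constant term of depth ≤ k is some function symbol applied to depth-≤(k−1) arguments, giving N_k = 3 + N_{k-1}^2 + N_{k-1}^2 + N_{k-1}^2.
N_0 = 3
N_1 = 3 + 3^2 + 3^2 + 3^2 = 30

30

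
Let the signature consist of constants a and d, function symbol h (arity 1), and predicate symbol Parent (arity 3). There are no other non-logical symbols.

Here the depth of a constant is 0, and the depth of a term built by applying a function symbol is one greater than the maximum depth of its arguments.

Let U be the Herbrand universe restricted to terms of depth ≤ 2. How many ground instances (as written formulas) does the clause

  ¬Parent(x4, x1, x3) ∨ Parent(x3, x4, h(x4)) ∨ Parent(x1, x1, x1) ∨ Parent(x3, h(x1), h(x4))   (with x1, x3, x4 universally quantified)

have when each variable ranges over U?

216

Ground terms of depth ≤ 2:
  Write N_k for the number of ground terms of depth ≤ k. A term of depth ≤ k is either a constant or a function symbol applied to arguments of depth ≤ k−1, so N_k = 2 + N_{k-1}.
  N_0 = 2
  N_1 = 2 + 2 = 4
  N_2 = 2 + 4 = 6
  Explicitly: a, d, h(a), h(d), h(h(a)), h(h(d)).
So there are 6 ground terms available for substitution.
The clause has 3 distinct variables (x1, x3, x4), each appearing in the body. In the free term algebra distinct substitutions yield syntactically distinct ground instances.
Number of ground instances = 6^3 = 216.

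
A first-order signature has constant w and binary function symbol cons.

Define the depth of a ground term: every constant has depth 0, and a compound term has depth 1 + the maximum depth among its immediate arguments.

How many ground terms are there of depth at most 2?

Count level by level. With function symbols cons/2, the terms of depth ≤ k are the 1 constant together with each function applied to depth-≤(k−1) tuples, so N_k = 1 + N_{k-1}^2.
N_0 = 1
N_1 = 1 + 1^2 = 2
N_2 = 1 + 2^2 = 5

5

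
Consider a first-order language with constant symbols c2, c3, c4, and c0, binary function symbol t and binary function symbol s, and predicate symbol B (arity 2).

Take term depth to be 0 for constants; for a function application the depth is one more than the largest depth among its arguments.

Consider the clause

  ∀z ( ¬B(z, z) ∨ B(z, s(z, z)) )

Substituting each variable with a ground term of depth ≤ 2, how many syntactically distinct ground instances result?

Ground terms of depth ≤ 2:
  Let N_k count ground terms of depth at most k. Each non-constant term of depth ≤ k is some function symbol applied to depth-≤(k−1) arguments, giving N_k = 4 + N_{k-1}^2 + N_{k-1}^2.
  N_0 = 4
  N_1 = 4 + 4^2 + 4^2 = 36
  N_2 = 4 + 36^2 + 36^2 = 2596
So there are 2596 ground terms available for substitution.
The body mentions the single quantified variable z; since ground terms form a free algebra, no two substitutions collapse to the same formula.
Number of ground instances = 2596.

2596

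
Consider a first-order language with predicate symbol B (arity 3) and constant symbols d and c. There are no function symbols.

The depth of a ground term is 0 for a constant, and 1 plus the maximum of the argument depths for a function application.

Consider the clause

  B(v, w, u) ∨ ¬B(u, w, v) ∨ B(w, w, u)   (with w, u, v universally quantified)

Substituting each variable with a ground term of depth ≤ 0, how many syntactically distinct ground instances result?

Ground terms of depth ≤ 0:
  With no function symbols every ground term is a constant, so there are exactly 2 ground terms at every depth bound.
  N_0 = 2
  Explicitly: d, c.
So there are 2 ground terms available for substitution.
Each of w, u, v ranges independently over the available ground terms, and distinct assignments produce distinct instances.
Number of ground instances = 2^3 = 8.

8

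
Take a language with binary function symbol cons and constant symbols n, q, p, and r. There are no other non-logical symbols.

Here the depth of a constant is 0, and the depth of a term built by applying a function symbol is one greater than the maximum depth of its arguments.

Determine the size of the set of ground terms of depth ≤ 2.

404

Count level by level. With function symbols cons/2, the terms of depth ≤ k are the 4 constants together with each function applied to depth-≤(k−1) tuples, so N_k = 4 + N_{k-1}^2.
N_0 = 4
N_1 = 4 + 4^2 = 20
N_2 = 4 + 20^2 = 404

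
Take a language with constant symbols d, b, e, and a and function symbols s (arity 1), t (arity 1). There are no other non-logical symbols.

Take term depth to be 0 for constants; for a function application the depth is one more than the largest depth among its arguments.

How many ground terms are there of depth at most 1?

12

Let N_k count ground terms of depth at most k. Each non-constant term of depth ≤ k is some function symbol applied to depth-≤(k−1) arguments, giving N_k = 4 + N_{k-1} + N_{k-1}.
N_0 = 4
N_1 = 4 + 4 + 4 = 12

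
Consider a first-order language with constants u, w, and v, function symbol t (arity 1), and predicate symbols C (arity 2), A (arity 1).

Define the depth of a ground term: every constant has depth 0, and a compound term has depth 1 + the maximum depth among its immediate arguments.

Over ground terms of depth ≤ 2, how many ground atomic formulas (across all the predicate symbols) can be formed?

90

First count ground terms of depth ≤ 2.
If N_k denotes the number of depth-≤k ground terms, the 3 constants give N_0 = 3, and each function symbol of arity r contributes N_{k-1}^r new terms at level k: N_k = 3 + N_{k-1}.
N_0 = 3
N_1 = 3 + 3 = 6
N_2 = 3 + 6 = 9
So |H| = 9.
Ground atoms are formed by filling each argument slot of a predicate with a term from H, so an r-ary predicate gives |H|^r atoms:
  C: 9^2 = 81;  A: 9
Total ground atoms: 81 + 9 = 90.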